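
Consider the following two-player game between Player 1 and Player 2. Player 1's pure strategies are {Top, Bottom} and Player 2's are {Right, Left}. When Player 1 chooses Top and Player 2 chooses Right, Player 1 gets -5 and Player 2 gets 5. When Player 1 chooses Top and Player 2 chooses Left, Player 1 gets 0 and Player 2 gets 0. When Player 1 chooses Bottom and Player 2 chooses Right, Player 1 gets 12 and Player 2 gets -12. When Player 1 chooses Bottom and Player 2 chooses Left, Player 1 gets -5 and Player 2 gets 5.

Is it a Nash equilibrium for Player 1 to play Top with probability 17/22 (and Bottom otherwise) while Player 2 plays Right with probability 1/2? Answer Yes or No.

No

Given Player 2's mix q = 1/2, Player 1's payoff from Top is -5/2 but from Bottom is 7/2. Player 1 strictly prefers Bottom, so Player 1 would not mix.
So the proposed profile is not a Nash equilibrium.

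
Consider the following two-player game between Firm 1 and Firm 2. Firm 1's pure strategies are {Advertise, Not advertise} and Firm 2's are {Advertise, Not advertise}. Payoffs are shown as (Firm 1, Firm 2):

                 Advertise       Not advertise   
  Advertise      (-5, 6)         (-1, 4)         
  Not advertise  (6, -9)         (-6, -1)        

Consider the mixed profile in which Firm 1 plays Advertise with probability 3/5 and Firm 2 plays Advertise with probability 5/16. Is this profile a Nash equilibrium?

No

Given Firm 1's mix p = 3/5, Firm 2's payoff from Advertise is 0 but from Not advertise is 2. Firm 2 strictly prefers Not advertise, so Firm 2 would not mix.
So the proposed profile is not a Nash equilibrium.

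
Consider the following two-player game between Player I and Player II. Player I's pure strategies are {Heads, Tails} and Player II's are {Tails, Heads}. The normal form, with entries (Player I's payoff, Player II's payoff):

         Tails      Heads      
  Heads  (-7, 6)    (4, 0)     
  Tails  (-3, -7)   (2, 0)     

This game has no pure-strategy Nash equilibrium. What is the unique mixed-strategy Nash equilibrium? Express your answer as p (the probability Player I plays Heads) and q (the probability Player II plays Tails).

Player I's mix must leave Player II indifferent between Tails and Heads.
  Player II's payoff to Tails: p·6 + (1−p)·(-7) = 13p - 7
  Player II's payoff to Heads: p·0 + (1−p)·0 = 0
  13p - 7 = 0  ⇒  13p = 7  ⇒  p = 7/13.
For Player I to be willing to mix, Player I must be indifferent between Heads and Tails, which pins down Player II's mix.
  Player I's payoff to Heads: q·(-7) + (1−q)·4 = -11q + 4
  Player I's payoff to Tails: q·(-3) + (1−q)·2 = -5q + 2
  -11q + 4 = -5q + 2  ⇒  -6q = -2  ⇒  q = 1/3.

p = 7/13, q = 1/3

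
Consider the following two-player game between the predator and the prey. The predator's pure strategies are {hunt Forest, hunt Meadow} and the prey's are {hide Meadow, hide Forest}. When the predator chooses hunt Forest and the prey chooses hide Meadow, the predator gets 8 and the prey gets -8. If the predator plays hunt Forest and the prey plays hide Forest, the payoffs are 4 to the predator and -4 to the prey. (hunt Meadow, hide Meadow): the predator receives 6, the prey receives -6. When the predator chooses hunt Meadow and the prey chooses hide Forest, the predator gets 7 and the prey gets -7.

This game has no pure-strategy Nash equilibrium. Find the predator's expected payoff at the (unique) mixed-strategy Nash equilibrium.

Set the predator's expected payoff from hunt Forest equal to that from hunt Meadow:
  the predator's payoff to hunt Forest: q·8 + (1−q)·4 = 4q + 4
  the predator's payoff to hunt Meadow: q·6 + (1−q)·7 = -q + 7
  4q + 4 = -q + 7  ⇒  5q = 3  ⇒  q = 3/5.
At equilibrium the predator is indifferent across rows, so the predator's payoff equals the payoff from hunt Forest: (3/5)·8 + (2/5)·4 = 32/5.

32/5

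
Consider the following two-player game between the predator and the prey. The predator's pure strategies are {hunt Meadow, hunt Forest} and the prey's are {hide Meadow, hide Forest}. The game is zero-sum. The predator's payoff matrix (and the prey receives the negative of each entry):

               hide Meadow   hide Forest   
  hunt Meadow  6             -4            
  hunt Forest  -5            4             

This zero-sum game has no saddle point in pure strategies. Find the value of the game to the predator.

v = 4/19

In a mixed equilibrium the predator is indifferent between hunt Meadow and hunt Forest; this condition fixes q.
  the predator's expected payoff from hunt Meadow: q·6 + (1−q)·(-4) = 10q - 4
  the predator's expected payoff from hunt Forest: q·(-5) + (1−q)·4 = -9q + 4
  10q - 4 = -9q + 4  ⇒  19q = 8  ⇒  q = 8/19.
The value is the predator's expected payoff against this mix (using hunt Meadow): (8/19)·6 + (11/19)·(-4) = 4/19.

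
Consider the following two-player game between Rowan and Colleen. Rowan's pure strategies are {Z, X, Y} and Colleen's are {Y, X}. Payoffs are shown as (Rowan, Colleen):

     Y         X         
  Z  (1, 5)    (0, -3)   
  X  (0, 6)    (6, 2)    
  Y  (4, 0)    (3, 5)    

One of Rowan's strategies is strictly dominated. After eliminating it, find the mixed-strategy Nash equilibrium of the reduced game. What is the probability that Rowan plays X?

p = 5/9

Rowan's strategy Z is strictly dominated by Y: 4 > 1 and 3 > 0. Eliminate Z.
In a mixed equilibrium Colleen is indifferent between Y and X; this condition fixes p.
  Colleen's expected payoff from Y: p·6 + (1−p)·0 = 6p
  Colleen's expected payoff from X: p·2 + (1−p)·5 = -3p + 5
  6p = -3p + 5  ⇒  9p = 5  ⇒  p = 5/9.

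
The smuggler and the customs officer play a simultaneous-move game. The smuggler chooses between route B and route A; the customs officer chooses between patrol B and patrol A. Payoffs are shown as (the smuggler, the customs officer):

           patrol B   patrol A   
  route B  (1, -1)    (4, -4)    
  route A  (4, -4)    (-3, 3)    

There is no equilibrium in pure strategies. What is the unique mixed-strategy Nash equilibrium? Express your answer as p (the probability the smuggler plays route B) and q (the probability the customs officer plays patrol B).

p = 7/10, q = 7/10

The customs officer's indifference between patrol B and patrol A determines the smuggler's mixing probability p:
  the customs officer's payoff to patrol B: p·(-1) + (1−p)·(-4) = 3p - 4
  the customs officer's payoff to patrol A: p·(-4) + (1−p)·3 = -7p + 3
  3p - 4 = -7p + 3  ⇒  10p = 7  ⇒  p = 7/10.
The smuggler's indifference between route B and route A determines the customs officer's mixing probability q:
  the smuggler's expected payoff from route B: q·1 + (1−q)·4 = -3q + 4
  the smuggler's expected payoff from route A: q·4 + (1−q)·(-3) = 7q - 3
  -3q + 4 = 7q - 3  ⇒  -10q = -7  ⇒  q = 7/10.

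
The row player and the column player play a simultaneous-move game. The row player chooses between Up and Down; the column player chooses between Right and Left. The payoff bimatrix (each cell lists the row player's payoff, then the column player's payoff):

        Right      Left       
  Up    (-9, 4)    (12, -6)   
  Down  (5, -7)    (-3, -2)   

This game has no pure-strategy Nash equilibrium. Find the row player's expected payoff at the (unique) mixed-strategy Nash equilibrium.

In a mixed equilibrium the row player is indifferent between Up and Down; this condition fixes q.
  the row player's payoff to Up: q·(-9) + (1−q)·12 = -21q + 12
  the row player's payoff to Down: q·5 + (1−q)·(-3) = 8q - 3
  -21q + 12 = 8q - 3  ⇒  -29q = -15  ⇒  q = 15/29.
At equilibrium the row player is indifferent across rows, so the row player's payoff equals the payoff from Up: (15/29)·(-9) + (14/29)·12 = 33/29.

33/29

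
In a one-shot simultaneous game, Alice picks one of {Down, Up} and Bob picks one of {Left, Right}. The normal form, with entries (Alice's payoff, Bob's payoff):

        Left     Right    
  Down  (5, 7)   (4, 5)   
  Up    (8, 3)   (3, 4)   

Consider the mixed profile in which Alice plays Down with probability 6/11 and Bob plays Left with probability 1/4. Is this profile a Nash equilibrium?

Given Alice's mix p = 6/11, Bob's payoff from Left is 57/11 but from Right is 50/11. Bob strictly prefers Left, so Bob would not mix.
So the proposed profile is not a Nash equilibrium.

No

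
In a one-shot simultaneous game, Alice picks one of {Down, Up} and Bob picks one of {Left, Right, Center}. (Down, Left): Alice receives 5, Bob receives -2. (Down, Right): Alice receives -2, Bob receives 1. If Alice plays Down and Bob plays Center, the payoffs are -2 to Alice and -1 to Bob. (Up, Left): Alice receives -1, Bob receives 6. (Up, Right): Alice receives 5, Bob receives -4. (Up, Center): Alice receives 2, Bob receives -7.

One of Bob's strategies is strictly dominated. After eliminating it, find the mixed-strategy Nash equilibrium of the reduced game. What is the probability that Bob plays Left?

q = 7/13

Bob's strategy Center is strictly dominated by Right: 1 > -1 and -4 > -7. Eliminate Center.
Set Alice's expected payoff from Down equal to that from Up:
  Alice's expected payoff from Down: q·5 + (1−q)·(-2) = 7q - 2
  Alice's expected payoff from Up: q·(-1) + (1−q)·5 = -6q + 5
  7q - 2 = -6q + 5  ⇒  13q = 7  ⇒  q = 7/13.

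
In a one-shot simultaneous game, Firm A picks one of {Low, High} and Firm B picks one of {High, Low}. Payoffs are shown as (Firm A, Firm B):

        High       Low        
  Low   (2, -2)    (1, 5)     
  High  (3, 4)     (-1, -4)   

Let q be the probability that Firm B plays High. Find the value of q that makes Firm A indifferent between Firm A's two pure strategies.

For Firm A to be willing to mix, Firm A must be indifferent between Low and High, which pins down Firm B's mix.
  Firm A's payoff from Low: q·2 + (1−q)·1 = q + 1
  Firm A's payoff from High: q·3 + (1−q)·(-1) = 4q - 1
  q + 1 = 4q - 1  ⇒  -3q = -2  ⇒  q = 2/3.

q = 2/3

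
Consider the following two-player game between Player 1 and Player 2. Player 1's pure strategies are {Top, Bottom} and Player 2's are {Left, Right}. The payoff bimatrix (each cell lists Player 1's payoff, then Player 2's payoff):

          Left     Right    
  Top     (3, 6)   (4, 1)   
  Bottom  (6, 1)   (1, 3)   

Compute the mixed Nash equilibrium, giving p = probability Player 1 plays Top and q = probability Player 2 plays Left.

p = 2/7, q = 1/2

For Player 2 to be willing to mix, Player 2 must be indifferent between Left and Right, which pins down Player 1's mix.
  Player 2's payoff from Left: p·6 + (1−p)·1 = 5p + 1
  Player 2's payoff from Right: p·1 + (1−p)·3 = -2p + 3
  5p + 1 = -2p + 3  ⇒  7p = 2  ⇒  p = 2/7.
Player 2's mix must leave Player 1 indifferent between Top and Bottom.
  Player 1's payoff to Top: q·3 + (1−q)·4 = -q + 4
  Player 1's payoff to Bottom: q·6 + (1−q)·1 = 5q + 1
  -q + 4 = 5q + 1  ⇒  -6q = -3  ⇒  q = 1/2.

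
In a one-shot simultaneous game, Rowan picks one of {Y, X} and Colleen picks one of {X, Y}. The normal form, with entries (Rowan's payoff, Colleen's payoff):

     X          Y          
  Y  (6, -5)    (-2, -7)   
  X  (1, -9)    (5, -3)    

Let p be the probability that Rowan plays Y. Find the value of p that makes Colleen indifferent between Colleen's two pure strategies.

p = 3/4

Rowan's mix must leave Colleen indifferent between X and Y.
  Colleen's payoff from X: p·(-5) + (1−p)·(-9) = 4p - 9
  Colleen's payoff from Y: p·(-7) + (1−p)·(-3) = -4p - 3
  4p - 9 = -4p - 3  ⇒  8p = 6  ⇒  p = 3/4.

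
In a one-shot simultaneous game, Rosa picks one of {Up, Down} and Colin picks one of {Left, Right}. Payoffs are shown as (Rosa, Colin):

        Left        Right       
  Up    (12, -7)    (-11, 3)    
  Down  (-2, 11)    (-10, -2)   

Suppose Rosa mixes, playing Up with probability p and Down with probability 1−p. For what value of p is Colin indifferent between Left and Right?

Colin's indifference between Left and Right determines Rosa's mixing probability p:
  Colin's payoff from Left: p·(-7) + (1−p)·11 = -18p + 11
  Colin's payoff from Right: p·3 + (1−p)·(-2) = 5p - 2
  -18p + 11 = 5p - 2  ⇒  -23p = -13  ⇒  p = 13/23.

p = 13/23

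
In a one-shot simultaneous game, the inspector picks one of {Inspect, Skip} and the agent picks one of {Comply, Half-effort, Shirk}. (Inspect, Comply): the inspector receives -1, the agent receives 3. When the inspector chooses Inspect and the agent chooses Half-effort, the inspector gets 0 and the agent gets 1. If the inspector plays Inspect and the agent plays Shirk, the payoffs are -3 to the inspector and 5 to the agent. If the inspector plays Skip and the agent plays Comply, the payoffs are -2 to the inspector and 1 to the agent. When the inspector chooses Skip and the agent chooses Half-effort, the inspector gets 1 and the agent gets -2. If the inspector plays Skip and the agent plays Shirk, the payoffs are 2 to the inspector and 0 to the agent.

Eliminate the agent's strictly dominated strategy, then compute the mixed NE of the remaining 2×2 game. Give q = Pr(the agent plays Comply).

The agent's strategy Half-effort is strictly dominated by Comply: 3 > 1 and 1 > -2. Eliminate Half-effort.
The agent's mix must leave the inspector indifferent between Inspect and Skip.
  the inspector's expected payoff from Inspect: q·(-1) + (1−q)·(-3) = 2q - 3
  the inspector's expected payoff from Skip: q·(-2) + (1−q)·2 = -4q + 2
  2q - 3 = -4q + 2  ⇒  6q = 5  ⇒  q = 5/6.

q = 5/6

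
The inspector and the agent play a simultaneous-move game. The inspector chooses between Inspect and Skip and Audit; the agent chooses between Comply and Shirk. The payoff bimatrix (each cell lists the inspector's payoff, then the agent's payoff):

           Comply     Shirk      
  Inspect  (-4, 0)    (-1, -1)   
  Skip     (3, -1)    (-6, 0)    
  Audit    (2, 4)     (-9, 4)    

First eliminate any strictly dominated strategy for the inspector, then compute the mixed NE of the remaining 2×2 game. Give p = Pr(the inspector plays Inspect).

p = 1/2

The inspector's strategy Audit is strictly dominated by Skip: 3 > 2 and -6 > -9. Eliminate Audit.
For the agent to be willing to mix, the agent must be indifferent between Comply and Shirk, which pins down the inspector's mix.
  the agent's payoff from Comply: p·0 + (1−p)·(-1) = p - 1
  the agent's payoff from Shirk: p·(-1) + (1−p)·0 = -p
  p - 1 = -p  ⇒  2p = 1  ⇒  p = 1/2.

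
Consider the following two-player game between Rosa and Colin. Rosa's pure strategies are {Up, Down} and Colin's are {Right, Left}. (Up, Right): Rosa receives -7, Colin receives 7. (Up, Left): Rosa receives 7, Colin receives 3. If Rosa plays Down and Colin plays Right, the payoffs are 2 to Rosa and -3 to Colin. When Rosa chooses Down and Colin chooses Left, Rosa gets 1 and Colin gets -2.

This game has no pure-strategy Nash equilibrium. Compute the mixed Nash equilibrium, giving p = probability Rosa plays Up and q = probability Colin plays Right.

Colin's indifference between Right and Left determines Rosa's mixing probability p:
  Colin's expected payoff from Right: p·7 + (1−p)·(-3) = 10p - 3
  Colin's expected payoff from Left: p·3 + (1−p)·(-2) = 5p - 2
  10p - 3 = 5p - 2  ⇒  5p = 1  ⇒  p = 1/5.
In a mixed equilibrium Rosa is indifferent between Up and Down; this condition fixes q.
  Rosa's expected payoff from Up: q·(-7) + (1−q)·7 = -14q + 7
  Rosa's expected payoff from Down: q·2 + (1−q)·1 = q + 1
  -14q + 7 = q + 1  ⇒  -15q = -6  ⇒  q = 2/5.

p = 1/5, q = 2/5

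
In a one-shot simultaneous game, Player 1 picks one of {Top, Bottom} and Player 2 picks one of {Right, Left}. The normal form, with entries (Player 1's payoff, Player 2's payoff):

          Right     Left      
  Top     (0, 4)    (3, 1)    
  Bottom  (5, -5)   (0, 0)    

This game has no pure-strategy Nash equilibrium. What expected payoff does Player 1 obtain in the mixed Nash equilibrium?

15/8

Set Player 1's expected payoff from Top equal to that from Bottom:
  Player 1's expected payoff from Top: q·0 + (1−q)·3 = -3q + 3
  Player 1's expected payoff from Bottom: q·5 + (1−q)·0 = 5q
  -3q + 3 = 5q  ⇒  -8q = -3  ⇒  q = 3/8.
At equilibrium Player 1 is indifferent across rows, so Player 1's payoff equals the payoff from Top: (3/8)·0 + (5/8)·3 = 15/8.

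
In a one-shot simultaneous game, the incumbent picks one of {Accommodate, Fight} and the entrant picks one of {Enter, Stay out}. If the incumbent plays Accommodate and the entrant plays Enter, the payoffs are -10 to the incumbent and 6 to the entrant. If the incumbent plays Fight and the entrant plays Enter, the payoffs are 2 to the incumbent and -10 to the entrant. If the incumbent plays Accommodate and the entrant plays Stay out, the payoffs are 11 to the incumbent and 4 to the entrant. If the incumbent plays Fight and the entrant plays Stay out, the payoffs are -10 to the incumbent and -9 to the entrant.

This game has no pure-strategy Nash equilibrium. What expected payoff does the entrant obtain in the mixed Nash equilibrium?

For the entrant to be willing to mix, the entrant must be indifferent between Enter and Stay out, which pins down the incumbent's mix.
  the entrant's payoff from Enter: p·6 + (1−p)·(-10) = 16p - 10
  the entrant's payoff from Stay out: p·4 + (1−p)·(-9) = 13p - 9
  16p - 10 = 13p - 9  ⇒  3p = 1  ⇒  p = 1/3.
At equilibrium the entrant is indifferent across columns, so the entrant's payoff equals the payoff from Enter: (1/3)·6 + (2/3)·(-10) = -14/3.

-14/3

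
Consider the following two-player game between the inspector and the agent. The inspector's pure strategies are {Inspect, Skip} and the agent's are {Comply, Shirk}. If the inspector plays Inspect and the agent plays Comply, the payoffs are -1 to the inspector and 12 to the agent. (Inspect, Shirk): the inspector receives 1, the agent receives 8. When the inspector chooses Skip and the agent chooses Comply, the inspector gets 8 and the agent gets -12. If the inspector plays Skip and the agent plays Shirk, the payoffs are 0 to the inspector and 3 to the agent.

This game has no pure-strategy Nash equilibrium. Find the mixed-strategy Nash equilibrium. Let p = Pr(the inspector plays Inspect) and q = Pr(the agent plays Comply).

The inspector's mix must leave the agent indifferent between Comply and Shirk.
  the agent's payoff from Comply: p·12 + (1−p)·(-12) = 24p - 12
  the agent's payoff from Shirk: p·8 + (1−p)·3 = 5p + 3
  24p - 12 = 5p + 3  ⇒  19p = 15  ⇒  p = 15/19.
The inspector's indifference between Inspect and Skip determines the agent's mixing probability q:
  the inspector's expected payoff from Inspect: q·(-1) + (1−q)·1 = -2q + 1
  the inspector's expected payoff from Skip: q·8 + (1−q)·0 = 8q
  -2q + 1 = 8q  ⇒  -10q = -1  ⇒  q = 1/10.

p = 15/19, q = 1/10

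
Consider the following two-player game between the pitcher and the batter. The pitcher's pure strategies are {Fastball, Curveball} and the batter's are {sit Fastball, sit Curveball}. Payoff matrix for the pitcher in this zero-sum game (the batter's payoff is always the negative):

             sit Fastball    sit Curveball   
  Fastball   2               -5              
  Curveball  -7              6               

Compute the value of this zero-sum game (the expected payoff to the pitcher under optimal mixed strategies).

In a mixed equilibrium the pitcher is indifferent between Fastball and Curveball; this condition fixes q.
  the pitcher's expected payoff from Fastball: q·2 + (1−q)·(-5) = 7q - 5
  the pitcher's expected payoff from Curveball: q·(-7) + (1−q)·6 = -13q + 6
  7q - 5 = -13q + 6  ⇒  20q = 11  ⇒  q = 11/20.
The value is the pitcher's expected payoff against this mix (using Fastball): (11/20)·2 + (9/20)·(-5) = -23/20.

v = -23/20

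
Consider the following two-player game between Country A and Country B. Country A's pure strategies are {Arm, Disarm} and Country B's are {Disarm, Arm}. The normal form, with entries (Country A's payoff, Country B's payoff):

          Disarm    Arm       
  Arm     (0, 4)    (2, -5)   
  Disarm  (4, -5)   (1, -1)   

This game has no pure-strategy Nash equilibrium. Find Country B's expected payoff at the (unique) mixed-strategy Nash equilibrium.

For Country B to be willing to mix, Country B must be indifferent between Disarm and Arm, which pins down Country A's mix.
  Country B's expected payoff from Disarm: p·4 + (1−p)·(-5) = 9p - 5
  Country B's expected payoff from Arm: p·(-5) + (1−p)·(-1) = -4p - 1
  9p - 5 = -4p - 1  ⇒  13p = 4  ⇒  p = 4/13.
At equilibrium Country B is indifferent across columns, so Country B's payoff equals the payoff from Disarm: (4/13)·4 + (9/13)·(-5) = -29/13.

-29/13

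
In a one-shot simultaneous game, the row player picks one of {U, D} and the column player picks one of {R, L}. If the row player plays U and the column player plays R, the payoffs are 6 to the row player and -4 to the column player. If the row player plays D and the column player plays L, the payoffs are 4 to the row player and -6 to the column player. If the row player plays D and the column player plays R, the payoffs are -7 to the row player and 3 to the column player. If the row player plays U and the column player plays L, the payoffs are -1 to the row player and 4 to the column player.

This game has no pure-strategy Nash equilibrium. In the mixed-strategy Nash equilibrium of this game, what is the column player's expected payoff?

For the column player to be willing to mix, the column player must be indifferent between R and L, which pins down the row player's mix.
  the column player's payoff from R: p·(-4) + (1−p)·3 = -7p + 3
  the column player's payoff from L: p·4 + (1−p)·(-6) = 10p - 6
  -7p + 3 = 10p - 6  ⇒  -17p = -9  ⇒  p = 9/17.
At equilibrium the column player is indifferent across columns, so the column player's payoff equals the payoff from R: (9/17)·(-4) + (8/17)·3 = -12/17.

-12/17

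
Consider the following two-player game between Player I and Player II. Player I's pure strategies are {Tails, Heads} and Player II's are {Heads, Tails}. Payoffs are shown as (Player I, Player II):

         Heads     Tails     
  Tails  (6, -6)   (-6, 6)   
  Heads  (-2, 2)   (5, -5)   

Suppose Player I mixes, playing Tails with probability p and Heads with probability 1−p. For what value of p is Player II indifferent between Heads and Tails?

In a mixed equilibrium Player II is indifferent between Heads and Tails; this condition fixes p.
  Player II's payoff to Heads: p·(-6) + (1−p)·2 = -8p + 2
  Player II's payoff to Tails: p·6 + (1−p)·(-5) = 11p - 5
  -8p + 2 = 11p - 5  ⇒  -19p = -7  ⇒  p = 7/19.

p = 7/19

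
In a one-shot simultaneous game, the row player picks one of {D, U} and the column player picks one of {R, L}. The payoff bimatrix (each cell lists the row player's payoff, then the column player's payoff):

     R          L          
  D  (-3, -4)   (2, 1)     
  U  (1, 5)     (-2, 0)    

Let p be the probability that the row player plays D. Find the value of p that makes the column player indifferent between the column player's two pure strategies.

In a mixed equilibrium the column player is indifferent between R and L; this condition fixes p.
  the column player's payoff from R: p·(-4) + (1−p)·5 = -9p + 5
  the column player's payoff from L: p·1 + (1−p)·0 = p
  -9p + 5 = p  ⇒  -10p = -5  ⇒  p = 1/2.

p = 1/2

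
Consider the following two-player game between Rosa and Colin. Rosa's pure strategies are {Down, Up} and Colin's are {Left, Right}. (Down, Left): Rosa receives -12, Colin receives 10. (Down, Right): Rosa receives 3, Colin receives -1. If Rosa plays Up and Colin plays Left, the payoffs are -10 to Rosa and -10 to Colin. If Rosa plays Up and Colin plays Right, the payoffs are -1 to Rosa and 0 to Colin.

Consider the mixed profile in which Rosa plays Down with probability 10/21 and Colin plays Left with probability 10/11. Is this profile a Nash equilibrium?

Given Colin's mix q = 10/11, Rosa's payoff from Down is -117/11 but from Up is -101/11. Rosa strictly prefers Up, so Rosa would not mix.
So the proposed profile is not a Nash equilibrium.

No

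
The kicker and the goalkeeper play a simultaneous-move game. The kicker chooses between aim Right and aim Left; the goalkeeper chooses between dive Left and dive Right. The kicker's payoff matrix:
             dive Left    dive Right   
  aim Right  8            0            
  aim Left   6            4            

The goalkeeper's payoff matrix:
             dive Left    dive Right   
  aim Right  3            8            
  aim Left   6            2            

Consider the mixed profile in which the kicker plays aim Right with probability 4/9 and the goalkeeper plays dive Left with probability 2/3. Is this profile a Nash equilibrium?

Yes

Check the goalkeeper's indifference given the kicker's mix p = 4/9:
  payoff from dive Left = 14/3; payoff from dive Right = 14/3 — equal.
Check the kicker's indifference given the goalkeeper's mix q = 2/3:
  payoff from aim Right = 16/3; payoff from aim Left = 16/3 — equal.
Both players are indifferent, so neither can profitably deviate.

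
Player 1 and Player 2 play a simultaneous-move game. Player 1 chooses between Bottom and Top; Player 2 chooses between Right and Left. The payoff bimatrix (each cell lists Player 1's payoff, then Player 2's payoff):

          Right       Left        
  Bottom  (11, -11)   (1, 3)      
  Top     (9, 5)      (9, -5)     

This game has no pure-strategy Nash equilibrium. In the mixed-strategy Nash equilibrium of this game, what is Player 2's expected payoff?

-5/3

In a mixed equilibrium Player 2 is indifferent between Right and Left; this condition fixes p.
  Player 2's expected payoff from Right: p·(-11) + (1−p)·5 = -16p + 5
  Player 2's expected payoff from Left: p·3 + (1−p)·(-5) = 8p - 5
  -16p + 5 = 8p - 5  ⇒  -24p = -10  ⇒  p = 5/12.
At equilibrium Player 2 is indifferent across columns, so Player 2's payoff equals the payoff from Right: (5/12)·(-11) + (7/12)·5 = -5/3.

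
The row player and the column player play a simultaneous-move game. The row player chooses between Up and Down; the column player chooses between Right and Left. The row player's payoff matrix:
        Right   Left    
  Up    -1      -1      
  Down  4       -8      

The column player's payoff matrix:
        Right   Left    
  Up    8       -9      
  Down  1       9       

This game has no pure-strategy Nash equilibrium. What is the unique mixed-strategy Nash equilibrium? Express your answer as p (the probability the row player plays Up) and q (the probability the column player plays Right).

The row player's mix must leave the column player indifferent between Right and Left.
  the column player's expected payoff from Right: p·8 + (1−p)·1 = 7p + 1
  the column player's expected payoff from Left: p·(-9) + (1−p)·9 = -18p + 9
  7p + 1 = -18p + 9  ⇒  25p = 8  ⇒  p = 8/25.
In a mixed equilibrium the row player is indifferent between Up and Down; this condition fixes q.
  the row player's payoff to Up: q·(-1) + (1−q)·(-1) = -1
  the row player's payoff to Down: q·4 + (1−q)·(-8) = 12q - 8
  -1 = 12q - 8  ⇒  -12q = -7  ⇒  q = 7/12.

p = 8/25, q = 7/12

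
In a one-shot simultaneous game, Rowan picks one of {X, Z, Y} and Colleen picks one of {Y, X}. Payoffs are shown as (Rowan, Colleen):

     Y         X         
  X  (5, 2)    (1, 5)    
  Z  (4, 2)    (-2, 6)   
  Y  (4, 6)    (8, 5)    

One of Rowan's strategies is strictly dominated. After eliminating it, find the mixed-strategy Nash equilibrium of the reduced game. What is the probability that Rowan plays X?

Rowan's strategy Z is strictly dominated by X: 5 > 4 and 1 > -2. Eliminate Z.
Rowan's mix must leave Colleen indifferent between Y and X.
  Colleen's payoff to Y: p·2 + (1−p)·6 = -4p + 6
  Colleen's payoff to X: p·5 + (1−p)·5 = 5
  -4p + 6 = 5  ⇒  -4p = -1  ⇒  p = 1/4.

p = 1/4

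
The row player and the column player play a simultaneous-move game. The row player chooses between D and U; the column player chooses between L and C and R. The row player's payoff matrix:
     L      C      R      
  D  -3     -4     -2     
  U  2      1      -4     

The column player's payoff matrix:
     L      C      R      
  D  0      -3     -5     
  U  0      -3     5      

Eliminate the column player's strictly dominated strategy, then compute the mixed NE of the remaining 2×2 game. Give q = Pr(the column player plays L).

q = 2/7

The column player's strategy C is strictly dominated by L: 0 > -3 and 0 > -3. Eliminate C.
For the row player to be willing to mix, the row player must be indifferent between D and U, which pins down the column player's mix.
  the row player's payoff from D: q·(-3) + (1−q)·(-2) = -q - 2
  the row player's payoff from U: q·2 + (1−q)·(-4) = 6q - 4
  -q - 2 = 6q - 4  ⇒  -7q = -2  ⇒  q = 2/7.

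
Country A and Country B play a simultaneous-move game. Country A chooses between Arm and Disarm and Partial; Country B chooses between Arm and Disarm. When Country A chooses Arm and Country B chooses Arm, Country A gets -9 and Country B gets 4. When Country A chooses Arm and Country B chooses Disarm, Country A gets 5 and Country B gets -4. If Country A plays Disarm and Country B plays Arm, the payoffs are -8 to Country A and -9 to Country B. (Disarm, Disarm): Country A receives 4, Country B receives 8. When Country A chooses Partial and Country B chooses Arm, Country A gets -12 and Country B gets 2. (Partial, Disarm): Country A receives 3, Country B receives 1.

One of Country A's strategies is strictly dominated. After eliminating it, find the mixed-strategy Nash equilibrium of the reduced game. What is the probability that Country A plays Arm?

Country A's strategy Partial is strictly dominated by Arm: -9 > -12 and 5 > 3. Eliminate Partial.
In a mixed equilibrium Country B is indifferent between Arm and Disarm; this condition fixes p.
  Country B's payoff to Arm: p·4 + (1−p)·(-9) = 13p - 9
  Country B's payoff to Disarm: p·(-4) + (1−p)·8 = -12p + 8
  13p - 9 = -12p + 8  ⇒  25p = 17  ⇒  p = 17/25.

p = 17/25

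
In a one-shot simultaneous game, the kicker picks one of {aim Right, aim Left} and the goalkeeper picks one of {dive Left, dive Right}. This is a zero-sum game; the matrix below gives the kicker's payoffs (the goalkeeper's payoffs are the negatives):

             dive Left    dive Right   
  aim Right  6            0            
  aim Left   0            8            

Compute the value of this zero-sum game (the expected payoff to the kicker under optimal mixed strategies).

In a mixed equilibrium the kicker is indifferent between aim Right and aim Left; this condition fixes q.
  the kicker's expected payoff from aim Right: q·6 + (1−q)·0 = 6q
  the kicker's expected payoff from aim Left: q·0 + (1−q)·8 = -8q + 8
  6q = -8q + 8  ⇒  14q = 8  ⇒  q = 4/7.
The value is the kicker's expected payoff against this mix (using aim Right): (4/7)·6 + (3/7)·0 = 24/7.

v = 24/7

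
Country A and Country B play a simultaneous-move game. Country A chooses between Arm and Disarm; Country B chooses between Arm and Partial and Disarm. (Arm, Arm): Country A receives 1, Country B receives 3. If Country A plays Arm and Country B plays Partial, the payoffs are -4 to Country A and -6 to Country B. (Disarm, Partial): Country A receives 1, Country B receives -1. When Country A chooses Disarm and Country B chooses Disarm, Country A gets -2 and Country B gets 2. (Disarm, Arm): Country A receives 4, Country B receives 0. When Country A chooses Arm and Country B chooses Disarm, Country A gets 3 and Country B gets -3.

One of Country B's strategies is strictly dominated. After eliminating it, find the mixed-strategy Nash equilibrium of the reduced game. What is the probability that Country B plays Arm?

Country B's strategy Partial is strictly dominated by Disarm: -3 > -6 and 2 > -1. Eliminate Partial.
Country B's mix must leave Country A indifferent between Arm and Disarm.
  Country A's payoff from Arm: q·1 + (1−q)·3 = -2q + 3
  Country A's payoff from Disarm: q·4 + (1−q)·(-2) = 6q - 2
  -2q + 3 = 6q - 2  ⇒  -8q = -5  ⇒  q = 5/8.

q = 5/8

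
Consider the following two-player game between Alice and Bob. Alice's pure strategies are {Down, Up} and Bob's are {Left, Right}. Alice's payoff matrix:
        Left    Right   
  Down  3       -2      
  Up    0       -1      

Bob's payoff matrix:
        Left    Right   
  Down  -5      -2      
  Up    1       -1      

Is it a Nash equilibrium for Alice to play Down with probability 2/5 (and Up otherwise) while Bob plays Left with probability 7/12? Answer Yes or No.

Given Bob's mix q = 7/12, Alice's payoff from Down is 11/12 but from Up is -5/12. Alice strictly prefers Down, so Alice would not mix.
So the proposed profile is not a Nash equilibrium.

No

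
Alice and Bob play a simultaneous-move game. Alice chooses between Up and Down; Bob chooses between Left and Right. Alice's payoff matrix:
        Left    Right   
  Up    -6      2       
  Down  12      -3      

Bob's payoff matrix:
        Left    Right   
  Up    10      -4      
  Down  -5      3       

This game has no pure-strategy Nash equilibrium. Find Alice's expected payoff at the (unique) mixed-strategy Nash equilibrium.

6/23

For Alice to be willing to mix, Alice must be indifferent between Up and Down, which pins down Bob's mix.
  Alice's expected payoff from Up: q·(-6) + (1−q)·2 = -8q + 2
  Alice's expected payoff from Down: q·12 + (1−q)·(-3) = 15q - 3
  -8q + 2 = 15q - 3  ⇒  -23q = -5  ⇒  q = 5/23.
At equilibrium Alice is indifferent across rows, so Alice's payoff equals the payoff from Up: (5/23)·(-6) + (18/23)·2 = 6/23.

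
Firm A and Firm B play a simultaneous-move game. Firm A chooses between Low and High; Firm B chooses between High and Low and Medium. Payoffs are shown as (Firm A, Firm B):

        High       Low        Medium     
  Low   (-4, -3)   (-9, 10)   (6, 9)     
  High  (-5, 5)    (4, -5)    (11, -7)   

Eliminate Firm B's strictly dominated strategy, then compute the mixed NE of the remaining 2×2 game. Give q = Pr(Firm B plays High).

q = 13/14

Firm B's strategy Medium is strictly dominated by Low: 10 > 9 and -5 > -7. Eliminate Medium.
Firm A's indifference between Low and High determines Firm B's mixing probability q:
  Firm A's expected payoff from Low: q·(-4) + (1−q)·(-9) = 5q - 9
  Firm A's expected payoff from High: q·(-5) + (1−q)·4 = -9q + 4
  5q - 9 = -9q + 4  ⇒  14q = 13  ⇒  q = 13/14.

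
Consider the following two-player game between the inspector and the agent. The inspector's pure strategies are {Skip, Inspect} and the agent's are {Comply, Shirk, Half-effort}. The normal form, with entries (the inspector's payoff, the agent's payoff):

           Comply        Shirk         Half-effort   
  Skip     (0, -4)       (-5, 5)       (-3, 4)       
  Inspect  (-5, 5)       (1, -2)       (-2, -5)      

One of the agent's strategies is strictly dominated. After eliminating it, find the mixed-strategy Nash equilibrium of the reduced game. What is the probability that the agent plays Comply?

The agent's strategy Half-effort is strictly dominated by Shirk: 5 > 4 and -2 > -5. Eliminate Half-effort.
In a mixed equilibrium the inspector is indifferent between Skip and Inspect; this condition fixes q.
  the inspector's expected payoff from Skip: q·0 + (1−q)·(-5) = 5q - 5
  the inspector's expected payoff from Inspect: q·(-5) + (1−q)·1 = -6q + 1
  5q - 5 = -6q + 1  ⇒  11q = 6  ⇒  q = 6/11.

q = 6/11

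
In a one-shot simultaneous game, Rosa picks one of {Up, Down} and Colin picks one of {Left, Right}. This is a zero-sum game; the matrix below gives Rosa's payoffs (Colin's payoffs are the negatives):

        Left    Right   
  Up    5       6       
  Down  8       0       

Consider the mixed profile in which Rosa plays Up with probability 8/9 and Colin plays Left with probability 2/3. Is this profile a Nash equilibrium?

Check Colin's indifference given Rosa's mix p = 8/9:
  payoff from Left = -16/3; payoff from Right = -16/3 — equal.
Check Rosa's indifference given Colin's mix q = 2/3:
  payoff from Up = 16/3; payoff from Down = 16/3 — equal.
Both players are indifferent, so neither can profitably deviate.

Yes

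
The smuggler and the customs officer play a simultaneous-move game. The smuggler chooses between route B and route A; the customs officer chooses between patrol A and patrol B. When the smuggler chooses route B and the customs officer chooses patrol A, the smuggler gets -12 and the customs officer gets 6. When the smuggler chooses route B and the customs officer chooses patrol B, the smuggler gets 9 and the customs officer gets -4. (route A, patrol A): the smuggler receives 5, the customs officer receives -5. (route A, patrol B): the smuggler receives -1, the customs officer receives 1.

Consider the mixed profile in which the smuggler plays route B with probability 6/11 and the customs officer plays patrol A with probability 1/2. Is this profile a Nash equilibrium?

Given the smuggler's mix p = 6/11, the customs officer's payoff from patrol A is 1 but from patrol B is -19/11. The customs officer strictly prefers patrol A, so the customs officer would not mix.
So the proposed profile is not a Nash equilibrium.

No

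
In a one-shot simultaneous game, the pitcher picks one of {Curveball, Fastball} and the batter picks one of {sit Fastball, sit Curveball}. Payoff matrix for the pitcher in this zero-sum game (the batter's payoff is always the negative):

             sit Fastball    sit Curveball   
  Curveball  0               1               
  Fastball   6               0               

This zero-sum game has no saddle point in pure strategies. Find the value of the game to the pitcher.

In a mixed equilibrium the pitcher is indifferent between Curveball and Fastball; this condition fixes q.
  the pitcher's payoff from Curveball: q·0 + (1−q)·1 = -q + 1
  the pitcher's payoff from Fastball: q·6 + (1−q)·0 = 6q
  -q + 1 = 6q  ⇒  -7q = -1  ⇒  q = 1/7.
The value is the pitcher's expected payoff against this mix (using Curveball): (1/7)·0 + (6/7)·1 = 6/7.

v = 6/7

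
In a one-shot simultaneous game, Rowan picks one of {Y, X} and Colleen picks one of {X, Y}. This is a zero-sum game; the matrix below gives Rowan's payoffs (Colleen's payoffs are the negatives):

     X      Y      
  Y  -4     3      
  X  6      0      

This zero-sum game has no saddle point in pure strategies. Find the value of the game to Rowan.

In a mixed equilibrium Rowan is indifferent between Y and X; this condition fixes q.
  Rowan's payoff from Y: q·(-4) + (1−q)·3 = -7q + 3
  Rowan's payoff from X: q·6 + (1−q)·0 = 6q
  -7q + 3 = 6q  ⇒  -13q = -3  ⇒  q = 3/13.
The value is Rowan's expected payoff against this mix (using Y): (3/13)·(-4) + (10/13)·3 = 18/13.

v = 18/13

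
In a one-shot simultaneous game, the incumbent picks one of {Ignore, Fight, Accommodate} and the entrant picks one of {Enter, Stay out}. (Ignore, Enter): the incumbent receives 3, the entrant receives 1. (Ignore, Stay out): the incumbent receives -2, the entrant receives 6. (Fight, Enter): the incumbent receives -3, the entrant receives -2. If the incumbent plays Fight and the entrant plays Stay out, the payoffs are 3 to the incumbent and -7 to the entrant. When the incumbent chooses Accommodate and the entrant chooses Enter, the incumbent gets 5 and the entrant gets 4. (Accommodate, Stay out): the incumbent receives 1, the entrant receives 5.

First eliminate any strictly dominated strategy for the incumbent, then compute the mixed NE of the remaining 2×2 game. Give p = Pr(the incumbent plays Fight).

The incumbent's strategy Ignore is strictly dominated by Accommodate: 5 > 3 and 1 > -2. Eliminate Ignore.
The entrant's indifference between Enter and Stay out determines the incumbent's mixing probability p:
  the entrant's payoff to Enter: p·(-2) + (1−p)·4 = -6p + 4
  the entrant's payoff to Stay out: p·(-7) + (1−p)·5 = -12p + 5
  -6p + 4 = -12p + 5  ⇒  6p = 1  ⇒  p = 1/6.

p = 1/6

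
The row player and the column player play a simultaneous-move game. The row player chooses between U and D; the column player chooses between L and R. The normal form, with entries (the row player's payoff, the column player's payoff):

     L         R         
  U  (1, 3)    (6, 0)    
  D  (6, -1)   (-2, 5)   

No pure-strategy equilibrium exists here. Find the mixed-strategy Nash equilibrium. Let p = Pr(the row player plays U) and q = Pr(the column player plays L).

For the column player to be willing to mix, the column player must be indifferent between L and R, which pins down the row player's mix.
  the column player's expected payoff from L: p·3 + (1−p)·(-1) = 4p - 1
  the column player's expected payoff from R: p·0 + (1−p)·5 = -5p + 5
  4p - 1 = -5p + 5  ⇒  9p = 6  ⇒  p = 2/3.
For the row player to be willing to mix, the row player must be indifferent between U and D, which pins down the column player's mix.
  the row player's expected payoff from U: q·1 + (1−q)·6 = -5q + 6
  the row player's expected payoff from D: q·6 + (1−q)·(-2) = 8q - 2
  -5q + 6 = 8q - 2  ⇒  -13q = -8  ⇒  q = 8/13.

p = 2/3, q = 8/13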